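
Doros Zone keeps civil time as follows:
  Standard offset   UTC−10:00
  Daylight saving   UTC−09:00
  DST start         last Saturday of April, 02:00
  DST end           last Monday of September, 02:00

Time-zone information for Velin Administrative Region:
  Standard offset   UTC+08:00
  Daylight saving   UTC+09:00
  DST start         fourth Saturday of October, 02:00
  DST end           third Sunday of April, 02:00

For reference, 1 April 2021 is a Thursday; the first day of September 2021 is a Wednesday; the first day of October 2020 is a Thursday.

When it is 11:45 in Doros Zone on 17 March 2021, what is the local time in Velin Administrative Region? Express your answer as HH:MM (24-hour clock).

1 April 2021 is a Thursday, so Saturdays fall on 3, 10, 17, 24; the last is April 24.
1 September 2021 is a Wednesday, so Mondays fall on 6, 13, 20, 27; the last is September 27.
17 March 2021 is outside the daylight-saving period (24 April – 27 September), so Doros Zone is on standard time, UTC−10:00.
11:45 Doros Zone + 10h = 21:45 UTC.
1 October 2020 is a Thursday, so the first Saturday is October 3 and the fourth is October 24.
1 April 2021 is a Thursday, so the first Sunday is April 4 and the third is April 18.
At the standard offset (UTC+08:00), 21:45 UTC + 8h = 05:45 Velin Administrative Region standard time (rolling into the next day, 18 March 2021).
Daylight saving runs 24 October 2020 – 18 April 2021; the standard-time date in Velin Administrative Region, 18 March 2021, is inside that window, so Velin Administrative Region is at UTC+09:00.
21:45 UTC + 9h = 06:45 Velin Administrative Region (rolling into the next day, 18 March 2021).

06:45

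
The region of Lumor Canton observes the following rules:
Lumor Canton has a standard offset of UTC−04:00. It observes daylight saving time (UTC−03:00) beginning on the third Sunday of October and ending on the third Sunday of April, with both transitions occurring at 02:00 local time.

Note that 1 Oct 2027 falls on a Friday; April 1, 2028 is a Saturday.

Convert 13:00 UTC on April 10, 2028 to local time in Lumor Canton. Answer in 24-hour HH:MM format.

1 October 2027 is a Friday, so the first Sunday is October 3 and the third is October 17.
1 April 2028 is a Saturday, so the first Sunday is April 2 and the third is April 16.
At the standard offset (UTC−04:00), 13:00 UTC − 4h = 09:00 Lumor Canton standard time.
The standard-time date in Lumor Canton, April 10, 2028, falls between 17 October 2027 and 16 April 2028, so daylight saving is in effect and Lumor Canton is at UTC−03:00.
13:00 UTC − 3h = 10:00 local.

10:00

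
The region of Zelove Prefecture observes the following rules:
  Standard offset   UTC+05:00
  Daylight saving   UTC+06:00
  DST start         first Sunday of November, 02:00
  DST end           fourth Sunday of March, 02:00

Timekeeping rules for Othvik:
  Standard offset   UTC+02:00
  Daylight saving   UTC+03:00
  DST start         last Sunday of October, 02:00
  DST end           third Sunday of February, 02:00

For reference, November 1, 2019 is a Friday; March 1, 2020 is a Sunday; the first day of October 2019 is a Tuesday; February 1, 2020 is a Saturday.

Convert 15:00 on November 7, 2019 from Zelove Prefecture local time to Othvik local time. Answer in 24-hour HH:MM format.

12:00

1 November 2019 is a Friday, so the first Sunday is November 3.
1 March 2020 is a Sunday, so the first Sunday is March 1 and the fourth is March 22.
November 7, 2019 lies within the daylight-saving period (3 November 2019 – 22 March 2020), so Zelove Prefecture is on daylight time, UTC+06:00.
15:00 Zelove Prefecture − 6h = 09:00 UTC.
1 October 2019 is a Tuesday, so Sundays fall on 6, 13, 20, 27; the last is October 27.
1 February 2020 is a Saturday, so the first Sunday is February 2 and the third is February 16.
At the standard offset (UTC+02:00), 09:00 UTC + 2h = 11:00 Othvik standard time.
The standard-time date in Othvik, November 7, 2019, falls between 27 October 2019 and 16 February 2020, so daylight saving is in effect and Othvik is at UTC+03:00.
09:00 UTC + 3h = 12:00 Othvik.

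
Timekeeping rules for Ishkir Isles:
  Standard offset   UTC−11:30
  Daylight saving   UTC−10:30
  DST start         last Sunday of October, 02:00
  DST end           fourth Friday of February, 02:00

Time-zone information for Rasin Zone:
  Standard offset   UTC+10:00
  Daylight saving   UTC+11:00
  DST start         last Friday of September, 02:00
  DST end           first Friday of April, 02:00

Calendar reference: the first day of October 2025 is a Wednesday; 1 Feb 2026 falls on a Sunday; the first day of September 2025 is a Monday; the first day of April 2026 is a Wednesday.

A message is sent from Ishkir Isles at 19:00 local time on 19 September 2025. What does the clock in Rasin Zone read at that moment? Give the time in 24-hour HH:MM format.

1 October 2025 is a Wednesday, so Sundays fall on 5, 12, 19, 26; the last is October 26.
1 February 2026 is a Sunday, so the first Friday is February 6 and the fourth is February 27.
19 September 2025 does not fall between 26 October 2025 and 27 February 2026, so daylight saving is not in effect and Ishkir Isles is at UTC−11:30.
19:00 Ishkir Isles + 11h30m = 06:30 UTC (rolling into the next day, 20 September 2025).
1 September 2025 is a Monday, so Fridays fall on 5, 12, 19, 26; the last is September 26.
1 April 2026 is a Wednesday, so the first Friday is April 3.
At the standard offset (UTC+10:00), 06:30 UTC + 10h = 16:30 Rasin Zone standard time.
Daylight saving runs 26 September 2025 – 3 April 2026; the standard-time date in Rasin Zone, 20 September 2025, is outside that window, so Rasin Zone is on standard time at UTC+10:00.
06:30 UTC + 10h = 16:30 Rasin Zone.

16:30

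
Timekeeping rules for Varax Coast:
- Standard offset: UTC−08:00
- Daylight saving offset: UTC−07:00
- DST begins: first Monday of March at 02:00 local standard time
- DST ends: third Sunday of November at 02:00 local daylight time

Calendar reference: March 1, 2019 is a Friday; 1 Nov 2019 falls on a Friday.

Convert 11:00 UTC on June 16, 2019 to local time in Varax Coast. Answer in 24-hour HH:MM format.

1 March 2019 is a Friday, so the first Monday is March 4.
1 November 2019 is a Friday, so the first Sunday is November 3 and the third is November 17.
At the standard offset (UTC−08:00), 11:00 UTC − 8h = 03:00 Varax Coast standard time.
The standard-time date in Varax Coast, June 16, 2019, lies within the daylight-saving period (4 March – 17 November), so Varax Coast is on daylight time, UTC−07:00.
11:00 UTC − 7h = 04:00 local.

04:00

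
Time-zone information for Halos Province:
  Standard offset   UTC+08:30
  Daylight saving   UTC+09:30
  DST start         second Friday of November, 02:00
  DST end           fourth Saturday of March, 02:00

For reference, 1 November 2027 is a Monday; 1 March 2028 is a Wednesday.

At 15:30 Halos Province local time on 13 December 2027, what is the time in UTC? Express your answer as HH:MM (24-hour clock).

1 November 2027 is a Monday, so the first Friday is November 5 and the second is November 12.
1 March 2028 is a Wednesday, so the first Saturday is March 4 and the fourth is March 25.
13 December 2027 lies within the daylight-saving period (12 November 2027 – 25 March 2028), so Halos Province is on daylight time, UTC+09:30.
15:30 local − 9h30m = 06:00 UTC.

06:00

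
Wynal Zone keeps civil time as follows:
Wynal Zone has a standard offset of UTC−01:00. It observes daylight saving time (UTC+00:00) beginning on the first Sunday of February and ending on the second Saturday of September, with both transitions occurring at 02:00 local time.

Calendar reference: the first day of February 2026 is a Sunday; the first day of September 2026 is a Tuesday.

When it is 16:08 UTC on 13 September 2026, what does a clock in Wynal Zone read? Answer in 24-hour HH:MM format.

1 February 2026 is a Sunday, so the first Sunday is February 1.
1 September 2026 is a Tuesday, so the first Saturday is September 5 and the second is September 12.
At the standard offset (UTC−01:00), 16:08 UTC − 1h = 15:08 Wynal Zone standard time.
The standard-time date in Wynal Zone, 13 September 2026, does not fall between 1 February and 12 September, so daylight saving is not in effect and Wynal Zone is at UTC−01:00.
16:08 UTC − 1h = 15:08 local.

15:08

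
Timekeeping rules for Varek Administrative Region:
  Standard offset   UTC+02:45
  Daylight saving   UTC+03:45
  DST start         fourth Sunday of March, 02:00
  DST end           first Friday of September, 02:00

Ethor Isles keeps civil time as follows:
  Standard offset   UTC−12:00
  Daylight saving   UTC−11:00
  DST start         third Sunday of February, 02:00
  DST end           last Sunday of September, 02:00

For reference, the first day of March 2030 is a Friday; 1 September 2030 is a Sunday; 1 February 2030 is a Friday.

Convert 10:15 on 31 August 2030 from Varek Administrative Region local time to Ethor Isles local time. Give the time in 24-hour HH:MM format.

19:30

1 March 2030 is a Friday, so the first Sunday is March 3 and the fourth is March 24.
1 September 2030 is a Sunday, so the first Friday is September 6.
Daylight saving runs 24 March – 6 September; 31 August 2030 is inside that window, so Varek Administrative Region is at UTC+03:45.
10:15 Varek Administrative Region − 3h45m = 06:30 UTC.
1 February 2030 is a Friday, so the first Sunday is February 3 and the third is February 17.
1 September 2030 is a Sunday, so Sundays fall on 1, 8, 15, 22, 29; the last is September 29.
At the standard offset (UTC−12:00), 06:30 UTC − 12h = 18:30 Ethor Isles standard time (rolling into the previous day, 30 August 2030).
Daylight saving runs 17 February – 29 September; the standard-time date in Ethor Isles, 30 August 2030, is inside that window, so Ethor Isles is at UTC−11:00.
06:30 UTC − 11h = 19:30 Ethor Isles (rolling into the previous day, 30 August 2030).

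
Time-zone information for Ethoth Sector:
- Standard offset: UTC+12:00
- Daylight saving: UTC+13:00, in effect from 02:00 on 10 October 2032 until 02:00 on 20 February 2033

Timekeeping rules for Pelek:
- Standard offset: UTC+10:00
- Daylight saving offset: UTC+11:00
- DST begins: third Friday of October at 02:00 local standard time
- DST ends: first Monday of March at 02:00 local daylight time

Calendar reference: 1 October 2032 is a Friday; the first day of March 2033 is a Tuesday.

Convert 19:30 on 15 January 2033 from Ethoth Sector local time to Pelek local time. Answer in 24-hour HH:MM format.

17:30

Daylight saving runs 10 October 2032 – 20 February 2033; 15 January 2033 is inside that window, so Ethoth Sector is at UTC+13:00.
19:30 Ethoth Sector − 13h = 06:30 UTC.
1 October 2032 is a Friday, so the first Friday is October 1 and the third is October 15.
1 March 2033 is a Tuesday, so the first Monday is March 7.
At the standard offset (UTC+10:00), 06:30 UTC + 10h = 16:30 Pelek standard time.
Daylight saving runs 15 October 2032 – 7 March 2033; the standard-time date in Pelek, 15 January 2033, is inside that window, so Pelek is at UTC+11:00.
06:30 UTC + 11h = 17:30 Pelek.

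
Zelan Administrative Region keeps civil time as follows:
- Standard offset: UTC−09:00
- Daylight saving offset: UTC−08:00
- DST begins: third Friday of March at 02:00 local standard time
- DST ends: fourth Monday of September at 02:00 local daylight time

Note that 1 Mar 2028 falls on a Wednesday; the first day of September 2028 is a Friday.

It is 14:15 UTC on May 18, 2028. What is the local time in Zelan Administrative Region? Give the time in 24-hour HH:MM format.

1 March 2028 is a Wednesday, so the first Friday is March 3 and the third is March 17.
1 September 2028 is a Friday, so the first Monday is September 4 and the fourth is September 25.
At the standard offset (UTC−09:00), 14:15 UTC − 9h = 05:15 Zelan Administrative Region standard time.
The standard-time date in Zelan Administrative Region, May 18, 2028, lies within the daylight-saving period (17 March – 25 September), so Zelan Administrative Region is on daylight time, UTC−08:00.
14:15 UTC − 8h = 06:15 local.

06:15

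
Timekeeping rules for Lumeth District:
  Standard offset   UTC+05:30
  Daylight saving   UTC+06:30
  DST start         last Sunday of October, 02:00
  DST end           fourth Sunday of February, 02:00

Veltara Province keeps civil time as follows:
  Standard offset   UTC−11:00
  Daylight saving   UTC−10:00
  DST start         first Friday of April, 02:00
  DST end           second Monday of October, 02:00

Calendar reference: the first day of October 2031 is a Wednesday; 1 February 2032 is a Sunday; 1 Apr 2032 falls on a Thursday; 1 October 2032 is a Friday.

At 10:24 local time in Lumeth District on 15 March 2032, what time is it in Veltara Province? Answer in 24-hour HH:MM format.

1 October 2031 is a Wednesday, so Sundays fall on 5, 12, 19, 26; the last is October 26.
1 February 2032 is a Sunday, so the first Sunday is February 1 and the fourth is February 22.
15 March 2032 is outside the daylight-saving period (26 October 2031 – 22 February 2032), so Lumeth District is on standard time, UTC+05:30.
10:24 Lumeth District − 5h30m = 04:54 UTC.
1 April 2032 is a Thursday, so the first Friday is April 2.
1 October 2032 is a Friday, so the first Monday is October 4 and the second is October 11.
At the standard offset (UTC−11:00), 04:54 UTC − 11h = 17:54 Veltara Province standard time (rolling into the previous day, 14 March 2032).
The standard-time date in Veltara Province, 14 March 2032, does not fall between 2 April and 11 October, so daylight saving is not in effect and Veltara Province is at UTC−11:00.
04:54 UTC − 11h = 17:54 Veltara Province (rolling into the previous day, 14 March 2032).

17:54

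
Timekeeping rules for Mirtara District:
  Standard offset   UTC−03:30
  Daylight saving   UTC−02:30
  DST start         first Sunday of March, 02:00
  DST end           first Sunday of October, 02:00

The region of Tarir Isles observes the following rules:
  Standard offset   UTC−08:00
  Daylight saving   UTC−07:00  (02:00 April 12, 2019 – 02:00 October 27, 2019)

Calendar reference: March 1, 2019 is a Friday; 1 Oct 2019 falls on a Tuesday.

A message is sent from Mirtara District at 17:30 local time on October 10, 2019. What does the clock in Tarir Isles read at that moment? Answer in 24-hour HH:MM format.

1 March 2019 is a Friday, so the first Sunday is March 3.
1 October 2019 is a Tuesday, so the first Sunday is October 6.
October 10, 2019 is outside the daylight-saving period (3 March – 6 October), so Mirtara District is on standard time, UTC−03:30.
17:30 Mirtara District + 3h30m = 21:00 UTC.
At the standard offset (UTC−08:00), 21:00 UTC − 8h = 13:00 Tarir Isles standard time.
The standard-time date in Tarir Isles, October 10, 2019, falls between 12 April and 27 October, so daylight saving is in effect and Tarir Isles is at UTC−07:00.
21:00 UTC − 7h = 14:00 Tarir Isles.

14:00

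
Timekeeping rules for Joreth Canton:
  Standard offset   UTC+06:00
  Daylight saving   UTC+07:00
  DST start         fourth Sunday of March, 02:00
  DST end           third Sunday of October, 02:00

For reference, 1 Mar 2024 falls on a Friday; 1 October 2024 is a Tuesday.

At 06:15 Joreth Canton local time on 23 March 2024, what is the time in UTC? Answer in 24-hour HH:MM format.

1 March 2024 is a Friday, so the first Sunday is March 3 and the fourth is March 24.
1 October 2024 is a Tuesday, so the first Sunday is October 6 and the third is October 20.
Daylight saving runs 24 March – 20 October; 23 March 2024 is outside that window, so Joreth Canton is on standard time at UTC+06:00.
06:15 local − 6h = 00:15 UTC.

00:15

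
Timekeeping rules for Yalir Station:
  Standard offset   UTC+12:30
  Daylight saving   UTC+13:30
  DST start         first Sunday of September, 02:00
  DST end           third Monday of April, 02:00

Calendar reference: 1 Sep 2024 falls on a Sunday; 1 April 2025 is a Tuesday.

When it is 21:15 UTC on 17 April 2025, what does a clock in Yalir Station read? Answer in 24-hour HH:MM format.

1 September 2024 is a Sunday, so the first Sunday is September 1.
1 April 2025 is a Tuesday, so the first Monday is April 7 and the third is April 21.
At the standard offset (UTC+12:30), 21:15 UTC + 12h30m = 09:45 Yalir Station standard time (rolling into the next day, 18 April 2025).
The standard-time date in Yalir Station, 18 April 2025, falls between 1 September 2024 and 21 April 2025, so daylight saving is in effect and Yalir Station is at UTC+13:30.
21:15 UTC + 13h30m = 10:45 local (rolling into the next day, 18 April 2025).

10:45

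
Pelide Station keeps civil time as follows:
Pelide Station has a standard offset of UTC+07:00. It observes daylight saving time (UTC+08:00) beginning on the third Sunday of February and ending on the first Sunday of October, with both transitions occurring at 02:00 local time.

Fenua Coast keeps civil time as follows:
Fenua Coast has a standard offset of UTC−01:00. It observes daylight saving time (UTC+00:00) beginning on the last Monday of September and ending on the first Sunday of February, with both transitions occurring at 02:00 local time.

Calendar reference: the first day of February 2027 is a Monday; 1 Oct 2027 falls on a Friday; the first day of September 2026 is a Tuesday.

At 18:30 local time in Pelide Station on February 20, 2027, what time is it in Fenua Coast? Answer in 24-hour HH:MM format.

10:30

1 February 2027 is a Monday, so the first Sunday is February 7 and the third is February 21.
1 October 2027 is a Friday, so the first Sunday is October 3.
February 20, 2027 does not fall between 21 February and 3 October, so daylight saving is not in effect and Pelide Station is at UTC+07:00.
18:30 Pelide Station − 7h = 11:30 UTC.
1 September 2026 is a Tuesday, so Mondays fall on 7, 14, 21, 28; the last is September 28.
1 February 2027 is a Monday, so the first Sunday is February 7.
At the standard offset (UTC−01:00), 11:30 UTC − 1h = 10:30 Fenua Coast standard time.
The standard-time date in Fenua Coast, February 20, 2027, is outside the daylight-saving period (28 September 2026 – 7 February 2027), so Fenua Coast is on standard time, UTC−01:00.
11:30 UTC − 1h = 10:30 Fenua Coast.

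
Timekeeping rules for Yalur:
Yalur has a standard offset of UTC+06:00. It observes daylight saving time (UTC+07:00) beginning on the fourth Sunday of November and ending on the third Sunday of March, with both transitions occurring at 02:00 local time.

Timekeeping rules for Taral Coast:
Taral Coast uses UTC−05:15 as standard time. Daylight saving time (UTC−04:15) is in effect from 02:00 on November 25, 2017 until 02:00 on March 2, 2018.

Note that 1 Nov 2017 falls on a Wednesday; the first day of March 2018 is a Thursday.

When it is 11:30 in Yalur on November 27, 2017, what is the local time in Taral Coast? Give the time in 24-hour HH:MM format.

1 November 2017 is a Wednesday, so the first Sunday is November 5 and the fourth is November 26.
1 March 2018 is a Thursday, so the first Sunday is March 4 and the third is March 18.
November 27, 2017 lies within the daylight-saving period (26 November 2017 – 18 March 2018), so Yalur is on daylight time, UTC+07:00.
11:30 Yalur − 7h = 04:30 UTC.
At the standard offset (UTC−05:15), 04:30 UTC − 5h15m = 23:15 Taral Coast standard time (rolling into the previous day, 26 November 2017).
The standard-time date in Taral Coast, November 26, 2017, falls between 25 November 2017 and 2 March 2018, so daylight saving is in effect and Taral Coast is at UTC−04:15.
04:30 UTC − 4h15m = 00:15 Taral Coast.

00:15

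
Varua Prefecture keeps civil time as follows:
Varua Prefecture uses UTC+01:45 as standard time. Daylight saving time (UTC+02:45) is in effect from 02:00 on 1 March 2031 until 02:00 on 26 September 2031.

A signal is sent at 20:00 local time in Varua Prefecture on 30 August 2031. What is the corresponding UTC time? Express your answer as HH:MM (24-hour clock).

30 August 2031 falls between 1 March and 26 September, so daylight saving is in effect and Varua Prefecture is at UTC+02:45.
20:00 local − 2h45m = 17:15 UTC.

17:15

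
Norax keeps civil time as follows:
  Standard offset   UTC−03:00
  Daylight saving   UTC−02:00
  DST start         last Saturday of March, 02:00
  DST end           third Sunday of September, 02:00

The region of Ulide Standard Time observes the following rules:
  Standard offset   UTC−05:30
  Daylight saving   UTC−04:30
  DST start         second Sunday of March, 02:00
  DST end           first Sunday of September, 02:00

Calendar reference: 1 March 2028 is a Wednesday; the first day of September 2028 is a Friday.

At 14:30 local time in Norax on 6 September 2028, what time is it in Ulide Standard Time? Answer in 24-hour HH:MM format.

11:00

1 March 2028 is a Wednesday, so Saturdays fall on 4, 11, 18, 25; the last is March 25.
1 September 2028 is a Friday, so the first Sunday is September 3 and the third is September 17.
6 September 2028 falls between 25 March and 17 September, so daylight saving is in effect and Norax is at UTC−02:00.
14:30 Norax + 2h = 16:30 UTC.
1 March 2028 is a Wednesday, so the first Sunday is March 5 and the second is March 12.
1 September 2028 is a Friday, so the first Sunday is September 3.
At the standard offset (UTC−05:30), 16:30 UTC − 5h30m = 11:00 Ulide Standard Time standard time.
The standard-time date in Ulide Standard Time, 6 September 2028, is outside the daylight-saving period (12 March – 3 September), so Ulide Standard Time is on standard time, UTC−05:30.
16:30 UTC − 5h30m = 11:00 Ulide Standard Time.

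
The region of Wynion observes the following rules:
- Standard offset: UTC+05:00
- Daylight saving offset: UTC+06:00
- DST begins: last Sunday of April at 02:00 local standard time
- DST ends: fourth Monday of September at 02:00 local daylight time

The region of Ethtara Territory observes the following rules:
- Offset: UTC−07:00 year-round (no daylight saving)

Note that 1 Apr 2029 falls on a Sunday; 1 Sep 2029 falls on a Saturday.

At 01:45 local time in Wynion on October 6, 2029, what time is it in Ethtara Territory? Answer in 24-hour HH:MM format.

13:45

1 April 2029 is a Sunday, so Sundays fall on 1, 8, 15, 22, 29; the last is April 29.
1 September 2029 is a Saturday, so the first Monday is September 3 and the fourth is September 24.
October 6, 2029 is outside the daylight-saving period (29 April – 24 September), so Wynion is on standard time, UTC+05:00.
01:45 Wynion − 5h = 20:45 UTC (rolling into the previous day, 5 October 2029).
Ethtara Territory has no daylight saving, so its offset is UTC−07:00 year-round.
20:45 UTC − 7h = 13:45 Ethtara Territory.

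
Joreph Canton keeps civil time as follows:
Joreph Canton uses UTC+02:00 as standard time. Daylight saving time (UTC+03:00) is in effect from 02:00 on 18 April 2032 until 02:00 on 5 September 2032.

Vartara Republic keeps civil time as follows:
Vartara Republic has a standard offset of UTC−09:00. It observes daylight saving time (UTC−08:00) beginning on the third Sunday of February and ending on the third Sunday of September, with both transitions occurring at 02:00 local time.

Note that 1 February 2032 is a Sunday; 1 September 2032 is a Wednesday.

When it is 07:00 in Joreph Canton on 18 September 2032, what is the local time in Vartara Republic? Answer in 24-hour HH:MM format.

Daylight saving runs 18 April – 5 September; 18 September 2032 is outside that window, so Joreph Canton is on standard time at UTC+02:00.
07:00 Joreph Canton − 2h = 05:00 UTC.
1 February 2032 is a Sunday, so the first Sunday is February 1 and the third is February 15.
1 September 2032 is a Wednesday, so the first Sunday is September 5 and the third is September 19.
At the standard offset (UTC−09:00), 05:00 UTC − 9h = 20:00 Vartara Republic standard time (rolling into the previous day, 17 September 2032).
The standard-time date in Vartara Republic, 17 September 2032, lies within the daylight-saving period (15 February – 19 September), so Vartara Republic is on daylight time, UTC−08:00.
05:00 UTC − 8h = 21:00 Vartara Republic (rolling into the previous day, 17 September 2032).

21:00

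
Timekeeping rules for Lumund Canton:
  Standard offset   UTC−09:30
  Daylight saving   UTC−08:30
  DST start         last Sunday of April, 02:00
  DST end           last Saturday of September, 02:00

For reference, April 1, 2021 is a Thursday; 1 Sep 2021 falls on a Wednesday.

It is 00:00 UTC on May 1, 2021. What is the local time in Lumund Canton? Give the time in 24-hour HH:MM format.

15:30

1 April 2021 is a Thursday, so Sundays fall on 4, 11, 18, 25; the last is April 25.
1 September 2021 is a Wednesday, so Saturdays fall on 4, 11, 18, 25; the last is September 25.
At the standard offset (UTC−09:30), 00:00 UTC − 9h30m = 14:30 Lumund Canton standard time (rolling into the previous day, 30 April 2021).
Daylight saving runs 25 April – 25 September; the standard-time date in Lumund Canton, April 30, 2021, is inside that window, so Lumund Canton is at UTC−08:30.
00:00 UTC − 8h30m = 15:30 local (rolling into the previous day, 30 April 2021).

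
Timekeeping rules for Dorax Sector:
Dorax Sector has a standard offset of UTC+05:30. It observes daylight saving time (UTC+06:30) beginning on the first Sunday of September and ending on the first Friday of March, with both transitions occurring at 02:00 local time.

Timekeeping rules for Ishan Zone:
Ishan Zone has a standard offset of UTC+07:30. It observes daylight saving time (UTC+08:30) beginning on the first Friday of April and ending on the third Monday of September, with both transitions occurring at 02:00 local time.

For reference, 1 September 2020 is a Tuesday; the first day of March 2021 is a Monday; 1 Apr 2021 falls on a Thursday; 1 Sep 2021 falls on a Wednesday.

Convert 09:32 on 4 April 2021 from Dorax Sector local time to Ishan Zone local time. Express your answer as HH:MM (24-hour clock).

12:32

1 September 2020 is a Tuesday, so the first Sunday is September 6.
1 March 2021 is a Monday, so the first Friday is March 5.
4 April 2021 is outside the daylight-saving period (6 September 2020 – 5 March 2021), so Dorax Sector is on standard time, UTC+05:30.
09:32 Dorax Sector − 5h30m = 04:02 UTC.
1 April 2021 is a Thursday, so the first Friday is April 2.
1 September 2021 is a Wednesday, so the first Monday is September 6 and the third is September 20.
At the standard offset (UTC+07:30), 04:02 UTC + 7h30m = 11:32 Ishan Zone standard time.
The standard-time date in Ishan Zone, 4 April 2021, falls between 2 April and 20 September, so daylight saving is in effect and Ishan Zone is at UTC+08:30.
04:02 UTC + 8h30m = 12:32 Ishan Zone.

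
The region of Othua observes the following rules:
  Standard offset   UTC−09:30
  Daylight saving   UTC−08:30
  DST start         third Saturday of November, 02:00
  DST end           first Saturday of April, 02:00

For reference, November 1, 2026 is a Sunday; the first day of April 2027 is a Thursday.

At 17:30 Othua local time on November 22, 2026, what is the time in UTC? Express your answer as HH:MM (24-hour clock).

1 November 2026 is a Sunday, so the first Saturday is November 7 and the third is November 21.
1 April 2027 is a Thursday, so the first Saturday is April 3.
November 22, 2026 falls between 21 November 2026 and 3 April 2027, so daylight saving is in effect and Othua is at UTC−08:30.
17:30 local + 8h30m = 02:00 UTC (rolling into the next day, 23 November 2026).

02:00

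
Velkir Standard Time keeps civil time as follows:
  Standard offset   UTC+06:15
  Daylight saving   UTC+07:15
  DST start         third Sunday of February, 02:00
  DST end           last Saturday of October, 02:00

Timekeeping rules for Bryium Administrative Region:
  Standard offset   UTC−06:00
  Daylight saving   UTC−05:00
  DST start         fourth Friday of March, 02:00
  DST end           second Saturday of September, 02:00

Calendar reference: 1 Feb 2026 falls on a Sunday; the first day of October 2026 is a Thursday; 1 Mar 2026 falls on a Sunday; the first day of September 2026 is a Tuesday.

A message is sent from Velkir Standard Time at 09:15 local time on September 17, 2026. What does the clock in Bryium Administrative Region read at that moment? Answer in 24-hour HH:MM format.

20:00

1 February 2026 is a Sunday, so the first Sunday is February 1 and the third is February 15.
1 October 2026 is a Thursday, so Saturdays fall on 3, 10, 17, 24, 31; the last is October 31.
Daylight saving runs 15 February – 31 October; September 17, 2026 is inside that window, so Velkir Standard Time is at UTC+07:15.
09:15 Velkir Standard Time − 7h15m = 02:00 UTC.
1 March 2026 is a Sunday, so the first Friday is March 6 and the fourth is March 27.
1 September 2026 is a Tuesday, so the first Saturday is September 5 and the second is September 12.
At the standard offset (UTC−06:00), 02:00 UTC − 6h = 20:00 Bryium Administrative Region standard time (rolling into the previous day, 16 September 2026).
The standard-time date in Bryium Administrative Region, September 16, 2026, does not fall between 27 March and 12 September, so daylight saving is not in effect and Bryium Administrative Region is at UTC−06:00.
02:00 UTC − 6h = 20:00 Bryium Administrative Region (rolling into the previous day, 16 September 2026).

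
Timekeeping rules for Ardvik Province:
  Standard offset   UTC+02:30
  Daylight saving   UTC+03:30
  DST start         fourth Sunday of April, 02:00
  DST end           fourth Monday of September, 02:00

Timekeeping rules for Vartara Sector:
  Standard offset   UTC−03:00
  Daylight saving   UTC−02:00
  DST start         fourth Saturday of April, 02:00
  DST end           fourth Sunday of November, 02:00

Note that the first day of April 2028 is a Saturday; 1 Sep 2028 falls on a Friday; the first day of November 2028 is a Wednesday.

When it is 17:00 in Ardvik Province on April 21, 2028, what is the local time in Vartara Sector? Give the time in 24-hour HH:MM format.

1 April 2028 is a Saturday, so the first Sunday is April 2 and the fourth is April 23.
1 September 2028 is a Friday, so the first Monday is September 4 and the fourth is September 25.
Daylight saving runs 23 April – 25 September; April 21, 2028 is outside that window, so Ardvik Province is on standard time at UTC+02:30.
17:00 Ardvik Province − 2h30m = 14:30 UTC.
1 April 2028 is a Saturday, so the first Saturday is April 1 and the fourth is April 22.
1 November 2028 is a Wednesday, so the first Sunday is November 5 and the fourth is November 26.
At the standard offset (UTC−03:00), 14:30 UTC − 3h = 11:30 Vartara Sector standard time.
The standard-time date in Vartara Sector, April 21, 2028, is outside the daylight-saving period (22 April – 26 November), so Vartara Sector is on standard time, UTC−03:00.
14:30 UTC − 3h = 11:30 Vartara Sector.

11:30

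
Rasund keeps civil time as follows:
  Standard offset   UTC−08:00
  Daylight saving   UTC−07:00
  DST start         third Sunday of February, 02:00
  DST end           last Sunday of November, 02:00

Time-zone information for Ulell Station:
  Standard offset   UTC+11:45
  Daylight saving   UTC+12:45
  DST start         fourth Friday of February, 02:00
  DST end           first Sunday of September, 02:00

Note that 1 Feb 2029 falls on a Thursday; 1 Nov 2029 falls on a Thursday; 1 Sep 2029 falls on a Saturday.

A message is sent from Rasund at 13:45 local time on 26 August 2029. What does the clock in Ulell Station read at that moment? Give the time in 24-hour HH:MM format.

09:30

1 February 2029 is a Thursday, so the first Sunday is February 4 and the third is February 18.
1 November 2029 is a Thursday, so Sundays fall on 4, 11, 18, 25; the last is November 25.
Daylight saving runs 18 February – 25 November; 26 August 2029 is inside that window, so Rasund is at UTC−07:00.
13:45 Rasund + 7h = 20:45 UTC.
1 February 2029 is a Thursday, so the first Friday is February 2 and the fourth is February 23.
1 September 2029 is a Saturday, so the first Sunday is September 2.
At the standard offset (UTC+11:45), 20:45 UTC + 11h45m = 08:30 Ulell Station standard time (rolling into the next day, 27 August 2029).
The standard-time date in Ulell Station, 27 August 2029, falls between 23 February and 2 September, so daylight saving is in effect and Ulell Station is at UTC+12:45.
20:45 UTC + 12h45m = 09:30 Ulell Station (rolling into the next day, 27 August 2029).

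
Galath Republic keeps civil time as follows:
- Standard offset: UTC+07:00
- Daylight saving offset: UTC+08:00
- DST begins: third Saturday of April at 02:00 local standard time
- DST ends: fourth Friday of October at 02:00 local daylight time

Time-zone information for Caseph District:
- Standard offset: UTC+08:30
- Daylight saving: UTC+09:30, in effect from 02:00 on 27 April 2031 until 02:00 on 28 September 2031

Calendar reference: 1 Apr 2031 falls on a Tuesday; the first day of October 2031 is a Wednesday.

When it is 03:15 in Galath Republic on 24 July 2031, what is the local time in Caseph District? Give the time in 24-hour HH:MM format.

04:45

1 April 2031 is a Tuesday, so the first Saturday is April 5 and the third is April 19.
1 October 2031 is a Wednesday, so the first Friday is October 3 and the fourth is October 24.
24 July 2031 lies within the daylight-saving period (19 April – 24 October), so Galath Republic is on daylight time, UTC+08:00.
03:15 Galath Republic − 8h = 19:15 UTC (rolling into the previous day, 23 July 2031).
At the standard offset (UTC+08:30), 19:15 UTC + 8h30m = 03:45 Caseph District standard time (rolling into the next day, 24 July 2031).
Daylight saving runs 27 April – 28 September; the standard-time date in Caseph District, 24 July 2031, is inside that window, so Caseph District is at UTC+09:30.
19:15 UTC + 9h30m = 04:45 Caseph District (rolling into the next day, 24 July 2031).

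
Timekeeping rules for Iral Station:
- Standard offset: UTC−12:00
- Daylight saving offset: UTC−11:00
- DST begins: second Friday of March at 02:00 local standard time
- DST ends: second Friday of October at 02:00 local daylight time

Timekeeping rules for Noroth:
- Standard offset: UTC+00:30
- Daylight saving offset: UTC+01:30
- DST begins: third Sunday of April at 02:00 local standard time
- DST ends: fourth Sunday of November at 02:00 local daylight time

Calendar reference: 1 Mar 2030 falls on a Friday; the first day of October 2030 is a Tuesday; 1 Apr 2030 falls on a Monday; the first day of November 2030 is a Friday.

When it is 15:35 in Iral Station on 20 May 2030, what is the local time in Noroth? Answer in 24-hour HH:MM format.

1 March 2030 is a Friday, so the first Friday is March 1 and the second is March 8.
1 October 2030 is a Tuesday, so the first Friday is October 4 and the second is October 11.
Daylight saving runs 8 March – 11 October; 20 May 2030 is inside that window, so Iral Station is at UTC−11:00.
15:35 Iral Station + 11h = 02:35 UTC (rolling into the next day, 21 May 2030).
1 April 2030 is a Monday, so the first Sunday is April 7 and the third is April 21.
1 November 2030 is a Friday, so the first Sunday is November 3 and the fourth is November 24.
At the standard offset (UTC+00:30), 02:35 UTC + 0h30m = 03:05 Noroth standard time.
The standard-time date in Noroth, 21 May 2030, lies within the daylight-saving period (21 April – 24 November), so Noroth is on daylight time, UTC+01:30.
02:35 UTC + 1h30m = 04:05 Noroth.

04:05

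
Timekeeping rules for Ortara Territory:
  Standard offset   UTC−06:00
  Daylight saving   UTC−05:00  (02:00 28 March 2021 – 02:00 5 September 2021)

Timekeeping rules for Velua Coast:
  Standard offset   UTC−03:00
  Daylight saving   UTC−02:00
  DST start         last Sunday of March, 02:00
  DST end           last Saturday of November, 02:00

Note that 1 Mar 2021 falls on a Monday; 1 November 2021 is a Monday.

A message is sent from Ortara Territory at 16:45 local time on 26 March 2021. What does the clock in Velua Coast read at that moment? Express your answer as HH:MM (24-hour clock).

26 March 2021 is outside the daylight-saving period (28 March – 5 September), so Ortara Territory is on standard time, UTC−06:00.
16:45 Ortara Territory + 6h = 22:45 UTC.
1 March 2021 is a Monday, so Sundays fall on 7, 14, 21, 28; the last is March 28.
1 November 2021 is a Monday, so Saturdays fall on 6, 13, 20, 27; the last is November 27.
At the standard offset (UTC−03:00), 22:45 UTC − 3h = 19:45 Velua Coast standard time.
Daylight saving runs 28 March – 27 November; the standard-time date in Velua Coast, 26 March 2021, is outside that window, so Velua Coast is on standard time at UTC−03:00.
22:45 UTC − 3h = 19:45 Velua Coast.

19:45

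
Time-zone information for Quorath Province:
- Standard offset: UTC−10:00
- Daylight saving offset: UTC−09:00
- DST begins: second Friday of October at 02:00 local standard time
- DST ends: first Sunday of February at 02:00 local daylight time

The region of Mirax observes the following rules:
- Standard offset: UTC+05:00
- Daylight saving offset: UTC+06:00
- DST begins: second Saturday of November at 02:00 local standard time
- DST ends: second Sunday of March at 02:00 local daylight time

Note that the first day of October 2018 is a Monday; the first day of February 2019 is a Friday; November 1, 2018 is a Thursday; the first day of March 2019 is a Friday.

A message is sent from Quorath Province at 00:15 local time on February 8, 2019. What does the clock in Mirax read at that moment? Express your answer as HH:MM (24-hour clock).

16:15

1 October 2018 is a Monday, so the first Friday is October 5 and the second is October 12.
1 February 2019 is a Friday, so the first Sunday is February 3.
February 8, 2019 does not fall between 12 October 2018 and 3 February 2019, so daylight saving is not in effect and Quorath Province is at UTC−10:00.
00:15 Quorath Province + 10h = 10:15 UTC.
1 November 2018 is a Thursday, so the first Saturday is November 3 and the second is November 10.
1 March 2019 is a Friday, so the first Sunday is March 3 and the second is March 10.
At the standard offset (UTC+05:00), 10:15 UTC + 5h = 15:15 Mirax standard time.
The standard-time date in Mirax, February 8, 2019, lies within the daylight-saving period (10 November 2018 – 10 March 2019), so Mirax is on daylight time, UTC+06:00.
10:15 UTC + 6h = 16:15 Mirax.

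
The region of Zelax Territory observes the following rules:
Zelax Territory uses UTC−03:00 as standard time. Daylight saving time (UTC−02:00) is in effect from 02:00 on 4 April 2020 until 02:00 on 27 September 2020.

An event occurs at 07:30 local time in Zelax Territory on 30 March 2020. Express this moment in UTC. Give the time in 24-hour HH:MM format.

30 March 2020 does not fall between 4 April and 27 September, so daylight saving is not in effect and Zelax Territory is at UTC−03:00.
07:30 local + 3h = 10:30 UTC.

10:30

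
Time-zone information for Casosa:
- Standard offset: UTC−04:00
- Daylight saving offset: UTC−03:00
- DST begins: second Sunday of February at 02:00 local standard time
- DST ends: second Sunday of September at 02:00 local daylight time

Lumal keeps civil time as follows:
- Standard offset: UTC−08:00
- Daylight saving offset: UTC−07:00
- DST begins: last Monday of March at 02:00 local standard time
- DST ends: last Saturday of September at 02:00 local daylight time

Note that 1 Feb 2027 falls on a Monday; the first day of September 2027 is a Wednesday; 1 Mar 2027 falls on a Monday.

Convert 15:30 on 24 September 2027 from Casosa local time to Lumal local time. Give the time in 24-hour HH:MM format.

12:30

1 February 2027 is a Monday, so the first Sunday is February 7 and the second is February 14.
1 September 2027 is a Wednesday, so the first Sunday is September 5 and the second is September 12.
24 September 2027 does not fall between 14 February and 12 September, so daylight saving is not in effect and Casosa is at UTC−04:00.
15:30 Casosa + 4h = 19:30 UTC.
1 March 2027 is a Monday, so Mondays fall on 1, 8, 15, 22, 29; the last is March 29.
1 September 2027 is a Wednesday, so Saturdays fall on 4, 11, 18, 25; the last is September 25.
At the standard offset (UTC−08:00), 19:30 UTC − 8h = 11:30 Lumal standard time.
Daylight saving runs 29 March – 25 September; the standard-time date in Lumal, 24 September 2027, is inside that window, so Lumal is at UTC−07:00.
19:30 UTC − 7h = 12:30 Lumal.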